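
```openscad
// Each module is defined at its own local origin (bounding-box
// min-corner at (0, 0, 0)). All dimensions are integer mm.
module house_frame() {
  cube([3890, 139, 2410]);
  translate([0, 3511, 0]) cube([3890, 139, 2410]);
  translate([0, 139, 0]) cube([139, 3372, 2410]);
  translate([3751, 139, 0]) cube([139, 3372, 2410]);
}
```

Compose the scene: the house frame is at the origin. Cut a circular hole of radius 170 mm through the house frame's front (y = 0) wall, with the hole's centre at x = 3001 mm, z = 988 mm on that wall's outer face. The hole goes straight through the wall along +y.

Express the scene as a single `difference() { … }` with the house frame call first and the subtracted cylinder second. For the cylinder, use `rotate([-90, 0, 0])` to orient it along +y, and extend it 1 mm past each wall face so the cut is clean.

difference() {
  house_frame();
  translate([3001, -1, 988]) rotate([-90, 0, 0]) cylinder(h = 141, r = 170);
}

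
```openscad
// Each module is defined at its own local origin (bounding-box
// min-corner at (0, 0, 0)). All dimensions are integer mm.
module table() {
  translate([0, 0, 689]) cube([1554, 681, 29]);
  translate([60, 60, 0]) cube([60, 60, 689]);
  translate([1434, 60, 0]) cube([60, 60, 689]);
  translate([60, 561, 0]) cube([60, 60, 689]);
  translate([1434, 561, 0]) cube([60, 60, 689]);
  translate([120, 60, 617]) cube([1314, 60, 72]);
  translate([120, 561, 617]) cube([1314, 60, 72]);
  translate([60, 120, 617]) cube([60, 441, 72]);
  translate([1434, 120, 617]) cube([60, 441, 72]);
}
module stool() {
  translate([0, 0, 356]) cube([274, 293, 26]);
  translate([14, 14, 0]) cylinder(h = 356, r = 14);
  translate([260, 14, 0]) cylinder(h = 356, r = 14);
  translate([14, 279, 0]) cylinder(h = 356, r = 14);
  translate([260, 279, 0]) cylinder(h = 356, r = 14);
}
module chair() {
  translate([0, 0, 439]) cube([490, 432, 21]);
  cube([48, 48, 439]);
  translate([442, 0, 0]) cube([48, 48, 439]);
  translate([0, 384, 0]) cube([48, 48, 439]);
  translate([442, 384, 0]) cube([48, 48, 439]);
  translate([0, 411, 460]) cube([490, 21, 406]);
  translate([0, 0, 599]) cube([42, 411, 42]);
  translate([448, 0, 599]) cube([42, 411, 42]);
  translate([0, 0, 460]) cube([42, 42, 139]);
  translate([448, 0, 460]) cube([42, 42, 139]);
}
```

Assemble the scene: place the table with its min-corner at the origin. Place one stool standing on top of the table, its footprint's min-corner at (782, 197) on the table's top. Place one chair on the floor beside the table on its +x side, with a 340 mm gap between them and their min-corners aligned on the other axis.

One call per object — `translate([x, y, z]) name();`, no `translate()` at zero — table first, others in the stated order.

table();
translate([782, 197, 718]) stool();
translate([1894, 0, 0]) chair();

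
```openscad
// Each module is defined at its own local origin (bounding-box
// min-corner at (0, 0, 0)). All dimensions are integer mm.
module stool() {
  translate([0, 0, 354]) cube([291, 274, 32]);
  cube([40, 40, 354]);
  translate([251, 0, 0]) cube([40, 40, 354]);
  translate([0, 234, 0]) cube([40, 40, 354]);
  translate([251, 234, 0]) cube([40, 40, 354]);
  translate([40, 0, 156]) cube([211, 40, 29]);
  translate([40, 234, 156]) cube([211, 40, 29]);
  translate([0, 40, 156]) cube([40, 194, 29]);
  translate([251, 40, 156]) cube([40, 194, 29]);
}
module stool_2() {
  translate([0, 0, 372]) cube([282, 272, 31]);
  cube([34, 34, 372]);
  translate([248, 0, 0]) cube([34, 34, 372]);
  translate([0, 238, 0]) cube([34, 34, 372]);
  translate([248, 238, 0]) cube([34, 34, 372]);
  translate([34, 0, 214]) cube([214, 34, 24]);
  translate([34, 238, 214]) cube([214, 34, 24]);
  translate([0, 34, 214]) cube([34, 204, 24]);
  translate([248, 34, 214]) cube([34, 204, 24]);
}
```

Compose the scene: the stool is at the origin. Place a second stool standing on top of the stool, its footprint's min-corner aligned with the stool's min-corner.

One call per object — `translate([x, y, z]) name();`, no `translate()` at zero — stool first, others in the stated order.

stool();
translate([0, 0, 386]) stool_2();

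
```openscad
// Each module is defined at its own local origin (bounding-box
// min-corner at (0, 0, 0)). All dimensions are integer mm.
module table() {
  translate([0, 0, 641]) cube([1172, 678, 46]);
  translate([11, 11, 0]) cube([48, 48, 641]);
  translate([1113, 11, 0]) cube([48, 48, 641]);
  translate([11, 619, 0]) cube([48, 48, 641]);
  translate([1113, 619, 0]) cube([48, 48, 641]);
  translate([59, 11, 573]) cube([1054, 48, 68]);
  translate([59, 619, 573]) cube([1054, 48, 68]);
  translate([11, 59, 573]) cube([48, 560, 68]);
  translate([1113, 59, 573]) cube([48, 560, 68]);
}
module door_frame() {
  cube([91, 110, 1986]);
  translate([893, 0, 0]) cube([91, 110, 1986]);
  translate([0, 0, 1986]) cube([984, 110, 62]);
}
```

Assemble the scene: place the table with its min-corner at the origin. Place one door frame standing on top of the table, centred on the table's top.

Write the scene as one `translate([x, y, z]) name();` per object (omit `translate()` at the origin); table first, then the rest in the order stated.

table();
translate([94, 284, 687]) door_frame();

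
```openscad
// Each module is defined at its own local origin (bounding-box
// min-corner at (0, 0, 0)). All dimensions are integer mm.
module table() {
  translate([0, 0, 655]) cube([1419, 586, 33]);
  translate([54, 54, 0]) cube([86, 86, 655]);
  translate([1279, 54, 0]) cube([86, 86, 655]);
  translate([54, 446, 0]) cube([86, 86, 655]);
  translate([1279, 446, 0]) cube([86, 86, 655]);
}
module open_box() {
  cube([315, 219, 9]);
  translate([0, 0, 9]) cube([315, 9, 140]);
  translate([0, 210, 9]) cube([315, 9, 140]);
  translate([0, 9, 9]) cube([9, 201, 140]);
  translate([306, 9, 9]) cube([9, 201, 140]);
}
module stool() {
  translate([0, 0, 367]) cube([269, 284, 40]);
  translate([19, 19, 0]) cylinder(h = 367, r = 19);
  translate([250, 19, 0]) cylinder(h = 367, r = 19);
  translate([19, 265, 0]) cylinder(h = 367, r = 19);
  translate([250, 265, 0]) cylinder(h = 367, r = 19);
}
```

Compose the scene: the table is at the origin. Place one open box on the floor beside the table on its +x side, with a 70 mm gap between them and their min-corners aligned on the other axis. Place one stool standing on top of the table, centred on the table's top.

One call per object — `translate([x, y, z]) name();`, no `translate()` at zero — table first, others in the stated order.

table();
translate([1489, 0, 0]) open_box();
translate([575, 151, 688]) stool();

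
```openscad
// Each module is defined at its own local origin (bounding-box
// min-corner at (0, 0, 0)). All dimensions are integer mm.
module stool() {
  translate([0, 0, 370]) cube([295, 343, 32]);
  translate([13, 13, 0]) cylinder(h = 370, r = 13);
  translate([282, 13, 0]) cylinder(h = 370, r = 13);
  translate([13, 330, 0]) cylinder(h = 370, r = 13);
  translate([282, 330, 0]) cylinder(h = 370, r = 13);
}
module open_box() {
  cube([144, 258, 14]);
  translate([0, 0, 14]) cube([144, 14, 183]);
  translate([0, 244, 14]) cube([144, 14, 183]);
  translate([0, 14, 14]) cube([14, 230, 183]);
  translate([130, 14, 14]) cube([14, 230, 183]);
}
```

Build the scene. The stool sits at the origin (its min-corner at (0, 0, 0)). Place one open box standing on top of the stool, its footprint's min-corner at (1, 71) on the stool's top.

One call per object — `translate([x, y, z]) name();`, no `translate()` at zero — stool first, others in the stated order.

stool();
translate([1, 71, 402]) open_box();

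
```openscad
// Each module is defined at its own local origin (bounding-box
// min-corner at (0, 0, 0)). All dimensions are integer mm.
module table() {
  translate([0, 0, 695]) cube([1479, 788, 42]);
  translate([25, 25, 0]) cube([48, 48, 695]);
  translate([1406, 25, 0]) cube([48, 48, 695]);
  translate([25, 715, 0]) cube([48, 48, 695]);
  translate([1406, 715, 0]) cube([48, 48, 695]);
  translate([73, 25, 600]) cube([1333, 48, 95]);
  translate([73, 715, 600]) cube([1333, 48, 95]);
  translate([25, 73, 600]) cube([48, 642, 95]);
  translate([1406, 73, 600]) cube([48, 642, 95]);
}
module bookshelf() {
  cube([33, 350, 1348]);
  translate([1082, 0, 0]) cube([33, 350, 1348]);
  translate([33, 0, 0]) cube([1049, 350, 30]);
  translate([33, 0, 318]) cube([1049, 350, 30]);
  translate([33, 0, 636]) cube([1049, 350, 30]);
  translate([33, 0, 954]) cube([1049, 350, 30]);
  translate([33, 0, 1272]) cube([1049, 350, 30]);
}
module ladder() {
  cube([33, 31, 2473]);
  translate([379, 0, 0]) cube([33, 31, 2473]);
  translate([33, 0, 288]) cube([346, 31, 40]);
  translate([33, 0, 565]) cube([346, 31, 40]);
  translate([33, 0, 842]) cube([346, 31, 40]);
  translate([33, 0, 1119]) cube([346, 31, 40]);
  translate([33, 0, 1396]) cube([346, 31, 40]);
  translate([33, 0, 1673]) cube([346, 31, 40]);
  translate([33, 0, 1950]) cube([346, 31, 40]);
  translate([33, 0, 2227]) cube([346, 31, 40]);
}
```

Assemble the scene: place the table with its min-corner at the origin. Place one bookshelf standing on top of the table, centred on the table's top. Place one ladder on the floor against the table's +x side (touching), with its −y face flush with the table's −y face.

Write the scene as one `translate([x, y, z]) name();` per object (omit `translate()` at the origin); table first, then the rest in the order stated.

table();
translate([182, 219, 737]) bookshelf();
translate([1479, 0, 0]) ladder();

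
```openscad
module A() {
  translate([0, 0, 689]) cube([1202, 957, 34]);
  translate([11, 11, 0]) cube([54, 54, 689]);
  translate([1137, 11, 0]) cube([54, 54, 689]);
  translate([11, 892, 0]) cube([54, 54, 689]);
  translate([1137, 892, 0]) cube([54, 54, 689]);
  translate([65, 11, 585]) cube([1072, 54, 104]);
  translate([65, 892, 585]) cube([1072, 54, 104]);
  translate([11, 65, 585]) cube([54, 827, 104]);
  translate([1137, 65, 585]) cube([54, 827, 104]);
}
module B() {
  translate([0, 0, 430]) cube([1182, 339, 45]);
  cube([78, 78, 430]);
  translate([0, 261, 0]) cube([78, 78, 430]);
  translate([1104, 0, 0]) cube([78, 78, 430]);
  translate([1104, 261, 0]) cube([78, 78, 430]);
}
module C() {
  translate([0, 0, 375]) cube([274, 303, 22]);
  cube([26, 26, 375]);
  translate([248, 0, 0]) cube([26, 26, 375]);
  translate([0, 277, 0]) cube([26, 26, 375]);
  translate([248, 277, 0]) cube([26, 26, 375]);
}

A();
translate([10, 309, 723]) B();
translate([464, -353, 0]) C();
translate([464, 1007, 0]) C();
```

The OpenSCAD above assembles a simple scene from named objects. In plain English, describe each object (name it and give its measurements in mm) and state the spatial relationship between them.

A is a table: top 1202 mm (x) × 957 mm (y), 34 mm thick, upper face at z = 723 mm, on four 54×54 mm square legs, each inset 11 mm from the nearest pair of top edges, running from z = 0 to the bottom of the top. Four apron rails, 54 mm thick and 104 mm tall, run between adjacent legs with their top edges flush with the underside of the top and their outer faces flush with the legs' outer faces.

B is a long wooden bench with a 1182 mm (x) × 339 mm (y) seat, 45 mm thick, its top surface 475 mm above the floor. Four 78 mm square legs at the seat corners, flush with the edges, run from z = 0 to the seat underside.

C is a four-legged stool. The seat is 274×303 mm, 22 mm thick, top at z = 397 mm. It stands on four square legs, each 26×26 mm in cross-section, from z = 0 to the seat underside, each flush with a corner of the seat.

The bench is on top of the table, centred. Two stools sit around the table at the −y, +y sides.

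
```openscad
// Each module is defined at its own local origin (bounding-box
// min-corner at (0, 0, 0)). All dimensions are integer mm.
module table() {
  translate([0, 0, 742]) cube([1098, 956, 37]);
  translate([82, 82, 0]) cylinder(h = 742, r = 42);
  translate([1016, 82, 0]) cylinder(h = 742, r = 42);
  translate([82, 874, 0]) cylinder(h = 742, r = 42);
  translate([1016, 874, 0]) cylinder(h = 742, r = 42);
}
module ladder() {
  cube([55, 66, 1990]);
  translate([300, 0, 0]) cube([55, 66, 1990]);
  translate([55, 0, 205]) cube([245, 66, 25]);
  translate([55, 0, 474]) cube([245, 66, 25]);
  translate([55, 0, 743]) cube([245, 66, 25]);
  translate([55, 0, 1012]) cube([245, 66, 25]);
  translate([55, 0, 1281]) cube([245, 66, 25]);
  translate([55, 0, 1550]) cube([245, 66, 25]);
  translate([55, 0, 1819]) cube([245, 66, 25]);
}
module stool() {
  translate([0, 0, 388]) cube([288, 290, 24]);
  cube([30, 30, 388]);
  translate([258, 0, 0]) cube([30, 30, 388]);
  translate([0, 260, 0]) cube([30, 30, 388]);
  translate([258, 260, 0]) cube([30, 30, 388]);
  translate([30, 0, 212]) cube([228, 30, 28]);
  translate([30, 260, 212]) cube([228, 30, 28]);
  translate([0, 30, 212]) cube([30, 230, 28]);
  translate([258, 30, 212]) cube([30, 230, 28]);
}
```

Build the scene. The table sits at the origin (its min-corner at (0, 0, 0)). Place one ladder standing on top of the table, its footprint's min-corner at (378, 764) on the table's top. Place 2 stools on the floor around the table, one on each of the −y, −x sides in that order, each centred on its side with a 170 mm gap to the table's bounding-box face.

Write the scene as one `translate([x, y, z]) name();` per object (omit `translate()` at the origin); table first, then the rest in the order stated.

table();
translate([378, 764, 779]) ladder();
translate([405, -460, 0]) stool();
translate([-458, 333, 0]) stool();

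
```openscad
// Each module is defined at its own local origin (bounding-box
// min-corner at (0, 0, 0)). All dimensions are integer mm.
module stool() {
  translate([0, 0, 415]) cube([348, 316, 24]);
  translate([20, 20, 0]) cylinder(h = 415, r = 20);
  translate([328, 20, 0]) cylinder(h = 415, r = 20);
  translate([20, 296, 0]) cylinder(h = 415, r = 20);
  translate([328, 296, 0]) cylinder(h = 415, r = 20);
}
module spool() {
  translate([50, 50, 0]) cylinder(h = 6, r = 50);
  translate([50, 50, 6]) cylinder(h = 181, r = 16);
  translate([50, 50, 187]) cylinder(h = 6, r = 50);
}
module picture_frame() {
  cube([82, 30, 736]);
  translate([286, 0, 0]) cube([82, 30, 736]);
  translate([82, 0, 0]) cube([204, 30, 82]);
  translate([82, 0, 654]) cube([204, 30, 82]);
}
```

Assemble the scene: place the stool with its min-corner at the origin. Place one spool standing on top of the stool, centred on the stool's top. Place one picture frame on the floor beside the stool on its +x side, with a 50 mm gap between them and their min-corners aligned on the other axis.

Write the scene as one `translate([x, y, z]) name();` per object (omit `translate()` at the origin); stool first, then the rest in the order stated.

stool();
translate([124, 108, 439]) spool();
translate([398, 0, 0]) picture_frame();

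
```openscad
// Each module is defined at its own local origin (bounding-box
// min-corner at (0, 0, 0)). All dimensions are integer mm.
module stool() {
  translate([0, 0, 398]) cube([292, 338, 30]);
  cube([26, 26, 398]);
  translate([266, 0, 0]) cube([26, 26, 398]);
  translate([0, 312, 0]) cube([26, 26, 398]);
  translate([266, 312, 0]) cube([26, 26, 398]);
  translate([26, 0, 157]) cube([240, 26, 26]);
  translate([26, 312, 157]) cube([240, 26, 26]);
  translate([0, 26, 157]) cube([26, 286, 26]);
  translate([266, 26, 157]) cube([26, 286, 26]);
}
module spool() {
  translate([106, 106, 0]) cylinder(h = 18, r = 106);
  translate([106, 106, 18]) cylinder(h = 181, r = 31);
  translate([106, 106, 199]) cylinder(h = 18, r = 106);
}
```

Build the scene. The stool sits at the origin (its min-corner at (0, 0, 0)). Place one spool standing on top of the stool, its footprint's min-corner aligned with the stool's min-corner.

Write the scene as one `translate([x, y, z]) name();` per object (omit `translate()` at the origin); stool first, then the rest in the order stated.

stool();
translate([0, 0, 428]) spool();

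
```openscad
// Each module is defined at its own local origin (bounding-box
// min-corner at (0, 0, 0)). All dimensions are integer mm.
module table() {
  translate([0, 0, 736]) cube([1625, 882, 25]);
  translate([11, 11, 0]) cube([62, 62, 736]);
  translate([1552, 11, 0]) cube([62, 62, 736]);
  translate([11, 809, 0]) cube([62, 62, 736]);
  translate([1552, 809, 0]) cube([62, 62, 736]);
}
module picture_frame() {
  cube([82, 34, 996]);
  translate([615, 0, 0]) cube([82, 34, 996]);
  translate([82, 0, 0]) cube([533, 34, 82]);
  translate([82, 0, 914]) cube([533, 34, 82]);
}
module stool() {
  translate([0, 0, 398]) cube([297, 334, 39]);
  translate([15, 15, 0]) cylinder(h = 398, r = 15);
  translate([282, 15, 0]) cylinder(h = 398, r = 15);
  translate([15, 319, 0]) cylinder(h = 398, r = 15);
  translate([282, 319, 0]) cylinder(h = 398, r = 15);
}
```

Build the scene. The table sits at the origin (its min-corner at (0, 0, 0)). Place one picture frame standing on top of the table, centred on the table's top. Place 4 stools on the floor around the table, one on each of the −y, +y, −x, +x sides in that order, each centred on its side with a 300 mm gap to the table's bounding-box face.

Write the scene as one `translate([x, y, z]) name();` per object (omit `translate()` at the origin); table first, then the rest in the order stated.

table();
translate([464, 424, 761]) picture_frame();
translate([664, -634, 0]) stool();
translate([664, 1182, 0]) stool();
translate([-597, 274, 0]) stool();
translate([1925, 274, 0]) stool();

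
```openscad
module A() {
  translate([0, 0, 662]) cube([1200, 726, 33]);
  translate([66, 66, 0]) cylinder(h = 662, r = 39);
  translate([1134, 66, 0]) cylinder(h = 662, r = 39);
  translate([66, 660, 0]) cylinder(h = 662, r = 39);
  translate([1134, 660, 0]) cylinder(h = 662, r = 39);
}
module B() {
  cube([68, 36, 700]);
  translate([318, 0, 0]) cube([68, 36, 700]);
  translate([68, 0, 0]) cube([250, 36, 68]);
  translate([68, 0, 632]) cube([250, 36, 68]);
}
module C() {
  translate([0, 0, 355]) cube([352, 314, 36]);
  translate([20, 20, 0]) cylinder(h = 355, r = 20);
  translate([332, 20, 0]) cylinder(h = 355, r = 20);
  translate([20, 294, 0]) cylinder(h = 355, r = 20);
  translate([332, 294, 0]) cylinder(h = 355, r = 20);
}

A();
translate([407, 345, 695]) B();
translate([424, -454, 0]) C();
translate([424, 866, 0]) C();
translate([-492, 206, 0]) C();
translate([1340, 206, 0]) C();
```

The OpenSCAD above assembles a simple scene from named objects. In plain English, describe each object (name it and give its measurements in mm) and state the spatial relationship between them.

A is a table: top 1200 mm (x) × 726 mm (y), 33 mm thick, upper face at z = 695 mm, on four round legs of 78 mm diameter, each leg's bounding box inset 27 mm from the nearest pair of top edges, running from z = 0 to the bottom of the top.

B is a picture frame with a 250×564 mm rectangular opening (x by z) and a uniform 68 mm border on every side. Frame depth is 36 mm along y. It is built from two vertical stiles running the full outside height and two horizontal rails spanning the gap between the stiles.

C is a simple wooden stool: a rectangular seat 352 mm (x) by 314 mm (y), 36 mm thick, top face at z = 391 mm, on four round legs, each 40 mm in diameter. The legs rest on z = 0, each leg's axis is inset half a diameter from the nearest pair of seat edges (so the leg's bounding box is flush with the corner).

The picture frame is on top of the table, centred. Four stools sit around the table at the −y, +y, −x, +x sides.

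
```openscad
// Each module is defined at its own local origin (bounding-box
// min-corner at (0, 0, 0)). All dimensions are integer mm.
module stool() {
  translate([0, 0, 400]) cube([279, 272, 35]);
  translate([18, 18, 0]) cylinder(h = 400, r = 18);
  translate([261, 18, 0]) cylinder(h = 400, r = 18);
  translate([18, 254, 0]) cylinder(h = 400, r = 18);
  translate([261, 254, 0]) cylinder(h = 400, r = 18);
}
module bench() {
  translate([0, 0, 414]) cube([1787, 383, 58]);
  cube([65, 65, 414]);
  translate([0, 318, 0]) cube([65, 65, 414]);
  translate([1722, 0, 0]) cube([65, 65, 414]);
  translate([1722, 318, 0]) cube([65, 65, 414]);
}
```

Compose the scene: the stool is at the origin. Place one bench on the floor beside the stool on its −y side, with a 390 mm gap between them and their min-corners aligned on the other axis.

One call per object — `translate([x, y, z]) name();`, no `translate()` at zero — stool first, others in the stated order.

stool();
translate([0, -773, 0]) bench();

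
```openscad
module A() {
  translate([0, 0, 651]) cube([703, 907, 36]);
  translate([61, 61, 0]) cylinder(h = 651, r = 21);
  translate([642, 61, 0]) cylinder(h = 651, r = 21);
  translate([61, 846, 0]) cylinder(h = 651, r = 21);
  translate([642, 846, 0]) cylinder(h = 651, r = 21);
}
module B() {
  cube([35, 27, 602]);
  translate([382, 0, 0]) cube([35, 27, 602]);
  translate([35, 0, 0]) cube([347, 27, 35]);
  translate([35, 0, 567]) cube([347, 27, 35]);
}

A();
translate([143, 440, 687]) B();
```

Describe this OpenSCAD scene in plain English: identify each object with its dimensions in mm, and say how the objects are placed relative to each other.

A is a rectangular dining table. The top is 703×907×36 mm with its upper surface at z = 687 mm. It stands on four round legs of 42 mm diameter, each leg's bounding box inset 40 mm from the nearest pair of top edges, running from the floor to the underside of the top.

B is a rectangular picture frame lying in the x–z plane (depth along y). The opening is 347 mm wide (x) by 532 mm tall (z), surrounded by a border 35 mm wide on all four sides. The frame is 27 mm deep and is made of two full-height vertical stiles with two horizontal rails fitted between them.

The picture frame is on top of the table, centred.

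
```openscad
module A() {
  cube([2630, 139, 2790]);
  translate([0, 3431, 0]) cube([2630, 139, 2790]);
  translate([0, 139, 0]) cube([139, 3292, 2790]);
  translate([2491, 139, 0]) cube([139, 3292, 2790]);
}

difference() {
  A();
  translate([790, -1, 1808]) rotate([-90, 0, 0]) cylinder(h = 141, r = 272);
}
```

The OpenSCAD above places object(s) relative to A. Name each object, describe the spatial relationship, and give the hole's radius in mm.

A is a house frame. The house frame has a circular hole through its front wall. The hole's radius is 272 mm.

The subtracted cylinder has r = 272 mm.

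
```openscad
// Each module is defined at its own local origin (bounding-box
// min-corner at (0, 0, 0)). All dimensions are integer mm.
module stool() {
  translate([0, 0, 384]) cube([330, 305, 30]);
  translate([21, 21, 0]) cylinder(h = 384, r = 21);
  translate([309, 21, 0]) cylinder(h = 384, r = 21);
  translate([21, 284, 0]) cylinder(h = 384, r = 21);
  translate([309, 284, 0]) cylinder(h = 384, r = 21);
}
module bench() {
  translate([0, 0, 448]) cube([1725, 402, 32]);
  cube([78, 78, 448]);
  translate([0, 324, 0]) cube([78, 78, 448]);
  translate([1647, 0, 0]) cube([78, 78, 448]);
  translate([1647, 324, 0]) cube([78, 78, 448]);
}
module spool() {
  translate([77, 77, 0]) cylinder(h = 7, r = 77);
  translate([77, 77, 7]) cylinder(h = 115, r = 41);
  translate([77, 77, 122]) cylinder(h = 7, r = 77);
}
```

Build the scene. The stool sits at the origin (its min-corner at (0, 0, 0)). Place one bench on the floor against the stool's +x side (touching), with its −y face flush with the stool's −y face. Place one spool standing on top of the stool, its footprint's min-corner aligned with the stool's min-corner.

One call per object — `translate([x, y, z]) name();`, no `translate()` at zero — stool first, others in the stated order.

stool();
translate([330, 0, 0]) bench();
translate([0, 0, 414]) spool();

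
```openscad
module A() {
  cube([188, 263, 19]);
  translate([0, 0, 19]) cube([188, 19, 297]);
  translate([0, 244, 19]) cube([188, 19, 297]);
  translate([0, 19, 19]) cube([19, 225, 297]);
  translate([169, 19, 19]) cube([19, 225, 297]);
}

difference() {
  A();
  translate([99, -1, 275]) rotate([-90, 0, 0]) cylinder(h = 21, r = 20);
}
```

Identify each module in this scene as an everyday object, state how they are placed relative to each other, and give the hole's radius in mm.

The subtracted cylinder has r = 20 mm.

A is an open box. The open box has a circular hole through its front wall. The hole's radius is 20 mm.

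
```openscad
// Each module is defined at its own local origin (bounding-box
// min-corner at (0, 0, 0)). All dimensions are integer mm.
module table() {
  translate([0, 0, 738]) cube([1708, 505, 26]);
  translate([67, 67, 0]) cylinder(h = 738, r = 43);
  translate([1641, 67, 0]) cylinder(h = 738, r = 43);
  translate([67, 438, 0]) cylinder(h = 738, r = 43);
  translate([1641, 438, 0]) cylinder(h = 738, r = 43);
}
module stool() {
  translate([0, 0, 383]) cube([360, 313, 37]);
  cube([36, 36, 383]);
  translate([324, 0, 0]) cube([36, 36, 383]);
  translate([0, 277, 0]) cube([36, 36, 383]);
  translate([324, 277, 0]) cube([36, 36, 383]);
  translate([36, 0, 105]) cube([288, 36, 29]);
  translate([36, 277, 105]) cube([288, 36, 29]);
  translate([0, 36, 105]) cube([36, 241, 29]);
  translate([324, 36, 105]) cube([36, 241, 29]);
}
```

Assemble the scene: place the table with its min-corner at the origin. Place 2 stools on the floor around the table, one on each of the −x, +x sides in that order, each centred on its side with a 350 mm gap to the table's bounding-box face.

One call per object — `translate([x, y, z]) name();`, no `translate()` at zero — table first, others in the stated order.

table();
translate([-710, 96, 0]) stool();
translate([2058, 96, 0]) stool();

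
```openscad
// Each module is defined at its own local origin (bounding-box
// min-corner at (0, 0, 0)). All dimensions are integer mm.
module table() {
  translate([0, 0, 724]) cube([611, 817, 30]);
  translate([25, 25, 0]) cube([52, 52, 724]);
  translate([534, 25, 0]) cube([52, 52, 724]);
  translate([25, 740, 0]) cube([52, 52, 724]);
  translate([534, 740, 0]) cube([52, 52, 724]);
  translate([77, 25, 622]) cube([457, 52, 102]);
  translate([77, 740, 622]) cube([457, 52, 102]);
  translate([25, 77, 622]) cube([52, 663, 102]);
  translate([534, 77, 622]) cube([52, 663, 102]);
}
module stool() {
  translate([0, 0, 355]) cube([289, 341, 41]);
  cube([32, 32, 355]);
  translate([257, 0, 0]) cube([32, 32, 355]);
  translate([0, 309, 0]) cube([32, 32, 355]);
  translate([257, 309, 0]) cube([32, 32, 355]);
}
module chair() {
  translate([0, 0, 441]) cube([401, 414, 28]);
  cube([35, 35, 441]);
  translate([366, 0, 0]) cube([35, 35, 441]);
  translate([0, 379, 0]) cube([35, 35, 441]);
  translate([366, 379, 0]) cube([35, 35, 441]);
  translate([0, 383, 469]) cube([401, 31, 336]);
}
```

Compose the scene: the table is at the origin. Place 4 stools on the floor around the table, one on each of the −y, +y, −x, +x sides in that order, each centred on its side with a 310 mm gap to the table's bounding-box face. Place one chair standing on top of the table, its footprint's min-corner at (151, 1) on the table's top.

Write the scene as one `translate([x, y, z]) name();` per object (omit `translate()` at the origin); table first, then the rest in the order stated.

table();
translate([161, -651, 0]) stool();
translate([161, 1127, 0]) stool();
translate([-599, 238, 0]) stool();
translate([921, 238, 0]) stool();
translate([151, 1, 754]) chair();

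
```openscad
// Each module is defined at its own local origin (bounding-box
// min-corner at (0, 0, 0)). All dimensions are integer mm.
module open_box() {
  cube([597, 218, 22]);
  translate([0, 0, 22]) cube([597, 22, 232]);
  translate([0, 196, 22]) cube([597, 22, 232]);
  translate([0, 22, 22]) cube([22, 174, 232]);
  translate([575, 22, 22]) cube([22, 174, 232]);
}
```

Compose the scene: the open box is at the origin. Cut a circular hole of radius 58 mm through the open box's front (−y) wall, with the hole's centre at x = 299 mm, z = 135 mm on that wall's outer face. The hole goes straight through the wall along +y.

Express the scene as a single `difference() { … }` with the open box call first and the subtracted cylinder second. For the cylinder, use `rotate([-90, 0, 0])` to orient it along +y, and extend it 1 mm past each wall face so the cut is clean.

difference() {
  open_box();
  translate([299, -1, 135]) rotate([-90, 0, 0]) cylinder(h = 24, r = 58);
}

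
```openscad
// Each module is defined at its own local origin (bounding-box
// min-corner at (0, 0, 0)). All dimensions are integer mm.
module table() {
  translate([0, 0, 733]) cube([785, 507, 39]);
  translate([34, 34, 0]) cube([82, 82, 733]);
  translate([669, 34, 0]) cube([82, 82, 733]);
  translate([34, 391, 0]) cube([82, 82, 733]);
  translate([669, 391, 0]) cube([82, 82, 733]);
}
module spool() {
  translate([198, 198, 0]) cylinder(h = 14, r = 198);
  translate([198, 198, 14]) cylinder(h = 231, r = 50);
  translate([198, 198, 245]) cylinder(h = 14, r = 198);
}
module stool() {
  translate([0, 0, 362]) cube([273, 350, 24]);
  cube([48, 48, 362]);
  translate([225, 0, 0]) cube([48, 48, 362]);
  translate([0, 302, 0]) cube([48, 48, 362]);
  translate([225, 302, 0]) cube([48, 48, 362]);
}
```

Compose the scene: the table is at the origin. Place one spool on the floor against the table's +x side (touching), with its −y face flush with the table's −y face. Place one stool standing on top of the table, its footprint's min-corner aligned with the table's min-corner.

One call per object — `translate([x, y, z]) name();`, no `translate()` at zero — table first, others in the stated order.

table();
translate([785, 0, 0]) spool();
translate([0, 0, 772]) stool();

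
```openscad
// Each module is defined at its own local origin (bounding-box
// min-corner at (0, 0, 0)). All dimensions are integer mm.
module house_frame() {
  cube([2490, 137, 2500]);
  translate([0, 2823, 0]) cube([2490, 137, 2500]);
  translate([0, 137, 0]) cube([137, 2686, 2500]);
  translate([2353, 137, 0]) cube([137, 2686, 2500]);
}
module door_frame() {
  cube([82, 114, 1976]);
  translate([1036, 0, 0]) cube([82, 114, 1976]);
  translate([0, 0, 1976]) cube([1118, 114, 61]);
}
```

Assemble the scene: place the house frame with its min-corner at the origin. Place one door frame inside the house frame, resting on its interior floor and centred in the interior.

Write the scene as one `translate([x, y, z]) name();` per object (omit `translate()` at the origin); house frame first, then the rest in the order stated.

house_frame();
translate([686, 1423, 0]) door_frame();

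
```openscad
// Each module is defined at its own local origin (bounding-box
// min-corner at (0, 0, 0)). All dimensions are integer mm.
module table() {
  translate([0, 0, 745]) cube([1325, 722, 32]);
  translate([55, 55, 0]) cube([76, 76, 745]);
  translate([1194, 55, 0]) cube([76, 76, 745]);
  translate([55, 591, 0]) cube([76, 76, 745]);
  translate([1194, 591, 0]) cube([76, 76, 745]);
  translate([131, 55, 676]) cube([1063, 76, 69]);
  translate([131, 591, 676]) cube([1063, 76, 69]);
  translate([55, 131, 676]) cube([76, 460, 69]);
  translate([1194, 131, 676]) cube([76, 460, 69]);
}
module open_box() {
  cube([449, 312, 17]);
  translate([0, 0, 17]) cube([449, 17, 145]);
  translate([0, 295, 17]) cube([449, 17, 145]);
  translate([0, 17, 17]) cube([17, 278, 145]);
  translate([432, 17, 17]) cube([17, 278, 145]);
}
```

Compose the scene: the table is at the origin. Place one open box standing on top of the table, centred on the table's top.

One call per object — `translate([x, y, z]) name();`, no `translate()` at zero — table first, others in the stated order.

table();
translate([438, 205, 777]) open_box();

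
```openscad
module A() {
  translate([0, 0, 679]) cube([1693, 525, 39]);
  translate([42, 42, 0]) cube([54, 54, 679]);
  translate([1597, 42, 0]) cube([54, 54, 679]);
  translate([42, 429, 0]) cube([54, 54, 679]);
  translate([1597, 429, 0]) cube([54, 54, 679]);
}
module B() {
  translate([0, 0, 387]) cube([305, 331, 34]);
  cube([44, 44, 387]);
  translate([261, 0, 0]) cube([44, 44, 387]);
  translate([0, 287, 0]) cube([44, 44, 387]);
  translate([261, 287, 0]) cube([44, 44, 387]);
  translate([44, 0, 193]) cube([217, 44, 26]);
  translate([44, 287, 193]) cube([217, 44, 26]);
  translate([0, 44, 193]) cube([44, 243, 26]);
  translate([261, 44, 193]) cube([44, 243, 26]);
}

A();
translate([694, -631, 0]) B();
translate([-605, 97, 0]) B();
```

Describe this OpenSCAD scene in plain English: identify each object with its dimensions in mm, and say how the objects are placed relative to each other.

A is a rectangular dining table. The top is 1693×525×39 mm with its upper surface at z = 718 mm. It stands on four 54×54 mm square legs, each inset 42 mm from the nearest pair of top edges, running from the floor to the underside of the top.

B is a simple wooden stool: a rectangular seat 305 mm (x) by 331 mm (y), 34 mm thick, top face at z = 421 mm, on four square legs, each 44×44 mm in cross-section. The legs rest on z = 0, each flush with a corner of the seat. Four stretchers, 44 mm wide and 26 mm tall, connect adjacent legs with their undersides at z = 193 mm, each running between the inner faces of the legs it joins and aligned with the legs' outer faces on the other axis.

Two stools sit around the table at the −y, −x sides.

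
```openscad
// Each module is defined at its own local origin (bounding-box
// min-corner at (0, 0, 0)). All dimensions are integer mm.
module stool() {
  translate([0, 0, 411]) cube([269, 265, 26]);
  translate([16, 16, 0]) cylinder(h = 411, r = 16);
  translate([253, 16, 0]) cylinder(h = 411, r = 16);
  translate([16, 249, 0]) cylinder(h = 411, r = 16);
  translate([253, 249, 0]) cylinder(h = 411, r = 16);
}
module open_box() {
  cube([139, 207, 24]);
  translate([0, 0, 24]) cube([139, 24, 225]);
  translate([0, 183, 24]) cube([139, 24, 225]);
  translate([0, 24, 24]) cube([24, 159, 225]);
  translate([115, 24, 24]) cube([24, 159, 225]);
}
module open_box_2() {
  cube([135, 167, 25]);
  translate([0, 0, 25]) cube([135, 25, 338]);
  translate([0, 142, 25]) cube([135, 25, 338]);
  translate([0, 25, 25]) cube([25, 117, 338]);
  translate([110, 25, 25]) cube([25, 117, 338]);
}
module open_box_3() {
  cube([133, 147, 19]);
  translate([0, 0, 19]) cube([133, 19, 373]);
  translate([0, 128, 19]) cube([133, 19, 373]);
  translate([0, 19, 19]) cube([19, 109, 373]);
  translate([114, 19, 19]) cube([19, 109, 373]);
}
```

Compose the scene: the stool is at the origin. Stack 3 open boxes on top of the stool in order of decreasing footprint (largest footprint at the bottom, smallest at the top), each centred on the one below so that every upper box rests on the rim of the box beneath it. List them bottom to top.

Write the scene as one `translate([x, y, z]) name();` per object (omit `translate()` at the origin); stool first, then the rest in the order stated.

stool();
translate([65, 29, 437]) open_box();
translate([67, 49, 686]) open_box_2();
translate([68, 59, 1049]) open_box_3();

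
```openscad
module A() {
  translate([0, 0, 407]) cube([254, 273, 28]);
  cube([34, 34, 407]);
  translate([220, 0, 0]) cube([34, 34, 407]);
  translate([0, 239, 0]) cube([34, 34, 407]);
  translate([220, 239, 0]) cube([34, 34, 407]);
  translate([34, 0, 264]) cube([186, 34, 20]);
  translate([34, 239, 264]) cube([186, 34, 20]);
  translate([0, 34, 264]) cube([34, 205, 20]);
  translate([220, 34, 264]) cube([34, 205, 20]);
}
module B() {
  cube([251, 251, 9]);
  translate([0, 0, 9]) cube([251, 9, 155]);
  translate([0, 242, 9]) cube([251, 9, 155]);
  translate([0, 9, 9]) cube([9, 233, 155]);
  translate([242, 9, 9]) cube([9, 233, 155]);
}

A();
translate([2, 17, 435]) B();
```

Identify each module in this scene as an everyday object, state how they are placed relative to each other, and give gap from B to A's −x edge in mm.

A is a stool. B is an open box. The open box is on top of the stool. The gap from the open box to the stool's −x edge is 2 mm.

The open box's min-x is at 2; the stool's min-x is 0; gap = 2 mm.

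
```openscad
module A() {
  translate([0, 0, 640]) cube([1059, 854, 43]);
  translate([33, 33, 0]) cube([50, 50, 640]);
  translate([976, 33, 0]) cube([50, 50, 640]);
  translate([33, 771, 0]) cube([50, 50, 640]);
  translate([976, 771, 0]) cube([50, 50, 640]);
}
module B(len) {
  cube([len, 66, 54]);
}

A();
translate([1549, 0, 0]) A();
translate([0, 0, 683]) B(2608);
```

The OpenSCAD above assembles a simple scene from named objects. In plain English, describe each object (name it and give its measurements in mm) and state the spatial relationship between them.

A is a rectangular dining table. The top is 1059×854×43 mm with its upper surface at z = 683 mm. It stands on four 50×50 mm square legs, each inset 33 mm from the nearest pair of top edges, running from the floor to the underside of the top.

B is a rectangular beam 2608 mm long (x), 66 mm deep (y), 54 mm thick (z).

The beam spans the tops of two tables placed 490 mm apart, resting at z = 683 mm.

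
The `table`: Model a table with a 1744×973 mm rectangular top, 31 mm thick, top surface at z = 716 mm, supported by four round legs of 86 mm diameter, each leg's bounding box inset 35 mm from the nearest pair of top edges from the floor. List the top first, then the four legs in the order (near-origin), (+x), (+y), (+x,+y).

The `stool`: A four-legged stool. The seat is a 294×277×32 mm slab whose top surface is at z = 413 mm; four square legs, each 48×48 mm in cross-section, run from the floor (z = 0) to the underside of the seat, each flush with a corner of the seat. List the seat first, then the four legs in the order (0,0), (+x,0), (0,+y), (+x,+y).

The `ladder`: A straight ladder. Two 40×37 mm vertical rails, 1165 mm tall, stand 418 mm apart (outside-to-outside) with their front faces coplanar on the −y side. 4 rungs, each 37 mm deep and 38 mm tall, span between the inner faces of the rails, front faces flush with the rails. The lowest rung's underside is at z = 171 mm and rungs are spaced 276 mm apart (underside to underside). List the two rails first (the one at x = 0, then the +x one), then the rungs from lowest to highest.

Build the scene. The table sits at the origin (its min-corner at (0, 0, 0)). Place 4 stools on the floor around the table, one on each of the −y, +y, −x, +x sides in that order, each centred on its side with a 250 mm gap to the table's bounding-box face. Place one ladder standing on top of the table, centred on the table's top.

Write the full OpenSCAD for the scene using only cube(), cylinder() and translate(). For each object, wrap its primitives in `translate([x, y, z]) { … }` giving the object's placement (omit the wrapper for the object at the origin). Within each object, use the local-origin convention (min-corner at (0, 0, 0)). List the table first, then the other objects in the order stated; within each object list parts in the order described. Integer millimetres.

translate([0, 0, 685]) cube([1744, 973, 31]);
translate([78, 78, 0]) cylinder(h = 685, r = 43);
translate([1666, 78, 0]) cylinder(h = 685, r = 43);
translate([78, 895, 0]) cylinder(h = 685, r = 43);
translate([1666, 895, 0]) cylinder(h = 685, r = 43);
translate([725, -527, 0]) {
  translate([0, 0, 381]) cube([294, 277, 32]);
  cube([48, 48, 381]);
  translate([246, 0, 0]) cube([48, 48, 381]);
  translate([0, 229, 0]) cube([48, 48, 381]);
  translate([246, 229, 0]) cube([48, 48, 381]);
}
translate([725, 1223, 0]) {
  translate([0, 0, 381]) cube([294, 277, 32]);
  cube([48, 48, 381]);
  translate([246, 0, 0]) cube([48, 48, 381]);
  translate([0, 229, 0]) cube([48, 48, 381]);
  translate([246, 229, 0]) cube([48, 48, 381]);
}
translate([-544, 348, 0]) {
  translate([0, 0, 381]) cube([294, 277, 32]);
  cube([48, 48, 381]);
  translate([246, 0, 0]) cube([48, 48, 381]);
  translate([0, 229, 0]) cube([48, 48, 381]);
  translate([246, 229, 0]) cube([48, 48, 381]);
}
translate([1994, 348, 0]) {
  translate([0, 0, 381]) cube([294, 277, 32]);
  cube([48, 48, 381]);
  translate([246, 0, 0]) cube([48, 48, 381]);
  translate([0, 229, 0]) cube([48, 48, 381]);
  translate([246, 229, 0]) cube([48, 48, 381]);
}
translate([663, 468, 716]) {
  cube([40, 37, 1165]);
  translate([378, 0, 0]) cube([40, 37, 1165]);
  translate([40, 0, 171]) cube([338, 37, 38]);
  translate([40, 0, 447]) cube([338, 37, 38]);
  translate([40, 0, 723]) cube([338, 37, 38]);
  translate([40, 0, 999]) cube([338, 37, 38]);
}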